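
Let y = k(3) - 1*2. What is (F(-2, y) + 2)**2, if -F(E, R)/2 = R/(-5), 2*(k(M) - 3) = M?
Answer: 9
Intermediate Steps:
k(M) = 3 + M/2
y = 5/2 (y = (3 + (1/2)*3) - 1*2 = (3 + 3/2) - 2 = 9/2 - 2 = 5/2 ≈ 2.5000)
F(E, R) = 2*R/5 (F(E, R) = -2*R/(-5) = -2*R*(-1)/5 = -(-2)*R/5 = 2*R/5)
(F(-2, y) + 2)**2 = ((2/5)*(5/2) + 2)**2 = (1 + 2)**2 = 3**2 = 9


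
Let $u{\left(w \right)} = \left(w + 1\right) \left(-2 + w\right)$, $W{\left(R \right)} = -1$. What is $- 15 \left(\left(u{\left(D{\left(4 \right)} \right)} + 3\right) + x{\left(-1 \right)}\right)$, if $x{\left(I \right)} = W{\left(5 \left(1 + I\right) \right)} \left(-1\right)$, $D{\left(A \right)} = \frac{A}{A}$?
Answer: $-30$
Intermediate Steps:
$D{\left(A \right)} = 1$
$u{\left(w \right)} = \left(1 + w\right) \left(-2 + w\right)$
$x{\left(I \right)} = 1$ ($x{\left(I \right)} = \left(-1\right) \left(-1\right) = 1$)
$- 15 \left(\left(u{\left(D{\left(4 \right)} \right)} + 3\right) + x{\left(-1 \right)}\right) = - 15 \left(\left(\left(-2 + 1^{2} - 1\right) + 3\right) + 1\right) = - 15 \left(\left(\left(-2 + 1 - 1\right) + 3\right) + 1\right) = - 15 \left(\left(-2 + 3\right) + 1\right) = - 15 \left(1 + 1\right) = \left(-15\right) 2 = -30$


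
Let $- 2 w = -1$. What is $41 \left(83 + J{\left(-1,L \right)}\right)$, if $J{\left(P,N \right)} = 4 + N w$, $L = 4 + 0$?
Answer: $3649$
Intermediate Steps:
$w = \frac{1}{2}$ ($w = \left(- \frac{1}{2}\right) \left(-1\right) = \frac{1}{2} \approx 0.5$)
$L = 4$
$J{\left(P,N \right)} = 4 + \frac{N}{2}$ ($J{\left(P,N \right)} = 4 + N \frac{1}{2} = 4 + \frac{N}{2}$)
$41 \left(83 + J{\left(-1,L \right)}\right) = 41 \left(83 + \left(4 + \frac{1}{2} \cdot 4\right)\right) = 41 \left(83 + \left(4 + 2\right)\right) = 41 \left(83 + 6\right) = 41 \cdot 89 = 3649$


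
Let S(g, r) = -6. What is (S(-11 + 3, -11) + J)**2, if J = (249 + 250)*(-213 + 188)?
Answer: 155775361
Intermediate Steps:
J = -12475 (J = 499*(-25) = -12475)
(S(-11 + 3, -11) + J)**2 = (-6 - 12475)**2 = (-12481)**2 = 155775361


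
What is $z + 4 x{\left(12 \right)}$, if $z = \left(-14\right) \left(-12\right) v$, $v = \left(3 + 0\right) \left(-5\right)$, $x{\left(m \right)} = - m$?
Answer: $-2568$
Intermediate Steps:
$v = -15$ ($v = 3 \left(-5\right) = -15$)
$z = -2520$ ($z = \left(-14\right) \left(-12\right) \left(-15\right) = 168 \left(-15\right) = -2520$)
$z + 4 x{\left(12 \right)} = -2520 + 4 \left(\left(-1\right) 12\right) = -2520 + 4 \left(-12\right) = -2520 - 48 = -2568$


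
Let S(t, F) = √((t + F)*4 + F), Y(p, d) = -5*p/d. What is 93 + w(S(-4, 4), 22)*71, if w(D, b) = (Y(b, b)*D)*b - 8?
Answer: -16095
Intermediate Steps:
Y(p, d) = -5*p/d
S(t, F) = √(4*t + 5*F) (S(t, F) = √((F + t)*4 + F) = √((4*F + 4*t) + F) = √(4*t + 5*F))
w(D, b) = -8 - 5*D*b (w(D, b) = ((-5*b/b)*D)*b - 8 = (-5*D)*b - 8 = -5*D*b - 8 = -8 - 5*D*b)
93 + w(S(-4, 4), 22)*71 = 93 + (-8 - 5*√(4*(-4) + 5*4)*22)*71 = 93 + (-8 - 5*√(-16 + 20)*22)*71 = 93 + (-8 - 5*√4*22)*71 = 93 + (-8 - 5*2*22)*71 = 93 + (-8 - 220)*71 = 93 - 228*71 = 93 - 16188 = -16095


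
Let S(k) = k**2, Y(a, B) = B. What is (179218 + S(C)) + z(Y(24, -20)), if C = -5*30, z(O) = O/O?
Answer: 201719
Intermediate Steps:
z(O) = 1
C = -150
(179218 + S(C)) + z(Y(24, -20)) = (179218 + (-150)**2) + 1 = (179218 + 22500) + 1 = 201718 + 1 = 201719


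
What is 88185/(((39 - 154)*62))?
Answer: -17637/1426 ≈ -12.368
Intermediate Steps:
88185/(((39 - 154)*62)) = 88185/((-115*62)) = 88185/(-7130) = 88185*(-1/7130) = -17637/1426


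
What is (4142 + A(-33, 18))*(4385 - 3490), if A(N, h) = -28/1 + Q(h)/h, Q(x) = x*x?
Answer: 3698140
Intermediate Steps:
Q(x) = x²
A(N, h) = -28 + h (A(N, h) = -28/1 + h²/h = -28*1 + h = -28 + h)
(4142 + A(-33, 18))*(4385 - 3490) = (4142 + (-28 + 18))*(4385 - 3490) = (4142 - 10)*895 = 4132*895 = 3698140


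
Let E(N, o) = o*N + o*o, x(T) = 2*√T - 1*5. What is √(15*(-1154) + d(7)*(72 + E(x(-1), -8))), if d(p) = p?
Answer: √(-16078 - 112*I) ≈ 0.4416 - 126.8*I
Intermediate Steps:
x(T) = -5 + 2*√T (x(T) = 2*√T - 5 = -5 + 2*√T)
E(N, o) = o² + N*o (E(N, o) = N*o + o² = o² + N*o)
√(15*(-1154) + d(7)*(72 + E(x(-1), -8))) = √(15*(-1154) + 7*(72 - 8*((-5 + 2*√(-1)) - 8))) = √(-17310 + 7*(72 - 8*((-5 + 2*I) - 8))) = √(-17310 + 7*(72 - 8*(-13 + 2*I))) = √(-17310 + 7*(72 + (104 - 16*I))) = √(-17310 + 7*(176 - 16*I)) = √(-17310 + (1232 - 112*I)) = √(-16078 - 112*I)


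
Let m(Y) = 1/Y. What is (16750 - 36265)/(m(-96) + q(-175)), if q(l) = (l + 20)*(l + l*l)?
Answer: 1873440/453096001 ≈ 0.0041348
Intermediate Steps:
q(l) = (20 + l)*(l + l²)
(16750 - 36265)/(m(-96) + q(-175)) = (16750 - 36265)/(1/(-96) - 175*(20 + (-175)² + 21*(-175))) = -19515/(-1/96 - 175*(20 + 30625 - 3675)) = -19515/(-1/96 - 175*26970) = -19515/(-1/96 - 4719750) = -19515/(-453096001/96) = -19515*(-96/453096001) = 1873440/453096001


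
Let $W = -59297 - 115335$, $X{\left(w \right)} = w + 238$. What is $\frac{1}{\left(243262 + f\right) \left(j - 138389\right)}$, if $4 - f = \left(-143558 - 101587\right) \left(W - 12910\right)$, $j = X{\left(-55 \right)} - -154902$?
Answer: $- \frac{1}{767594264449504} \approx -1.3028 \cdot 10^{-15}$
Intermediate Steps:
$X{\left(w \right)} = 238 + w$
$W = -174632$ ($W = -59297 - 115335 = -174632$)
$j = 155085$ ($j = \left(238 - 55\right) - -154902 = 183 + 154902 = 155085$)
$f = -45974983586$ ($f = 4 - \left(-143558 - 101587\right) \left(-174632 - 12910\right) = 4 - \left(-245145\right) \left(-187542\right) = 4 - 45974983590 = -45974983586$)
$\frac{1}{\left(243262 + f\right) \left(j - 138389\right)} = \frac{1}{\left(243262 - 45974983586\right) \left(155085 - 138389\right)} = \frac{1}{\left(-45974740324\right) 16696} = \frac{1}{-767594264449504} = - \frac{1}{767594264449504}$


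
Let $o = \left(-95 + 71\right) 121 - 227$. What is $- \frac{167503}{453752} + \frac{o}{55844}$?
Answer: $- \frac{2693683761}{6334831672} \approx -0.42522$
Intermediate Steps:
$o = -3131$ ($o = \left(-24\right) 121 - 227 = -2904 - 227 = -3131$)
$- \frac{167503}{453752} + \frac{o}{55844} = - \frac{167503}{453752} - \frac{3131}{55844} = - \frac{2693683761}{6334831672}$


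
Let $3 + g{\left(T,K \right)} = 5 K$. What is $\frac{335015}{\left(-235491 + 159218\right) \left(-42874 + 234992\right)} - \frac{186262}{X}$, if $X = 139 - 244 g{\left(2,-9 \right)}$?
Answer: $- \frac{2729378581114833}{173657635552114} \approx -15.717$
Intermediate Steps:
$g{\left(T,K \right)} = -3 + 5 K$
$X = 11851$ ($X = 139 - 244 \left(-3 + 5 \left(-9\right)\right) = 139 - 244 \left(-3 - 45\right) = 139 - -11712 = 139 + 11712 = 11851$)
$\frac{335015}{\left(-235491 + 159218\right) \left(-42874 + 234992\right)} - \frac{186262}{X} = \frac{335015}{\left(-235491 + 159218\right) \left(-42874 + 234992\right)} - \frac{186262}{11851} = \frac{335015}{\left(-76273\right) 192118} - \frac{186262}{11851} = \frac{335015}{-14653416214} - \frac{186262}{11851} = 335015 \left(- \frac{1}{14653416214}\right) - \frac{186262}{11851} = - \frac{335015}{14653416214} - \frac{186262}{11851} = - \frac{2729378581114833}{173657635552114}$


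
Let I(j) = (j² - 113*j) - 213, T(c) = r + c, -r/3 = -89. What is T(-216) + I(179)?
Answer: 11652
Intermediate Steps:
r = 267 (r = -3*(-89) = 267)
T(c) = 267 + c
I(j) = -213 + j² - 113*j
T(-216) + I(179) = (267 - 216) + (-213 + 179² - 113*179) = 51 + (-213 + 32041 - 20227) = 51 + 11601 = 11652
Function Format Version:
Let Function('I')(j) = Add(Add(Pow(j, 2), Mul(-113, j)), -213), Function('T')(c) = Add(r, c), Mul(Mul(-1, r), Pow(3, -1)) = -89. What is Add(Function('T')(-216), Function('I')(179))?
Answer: 11652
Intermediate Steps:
r = 267 (r = Mul(-3, -89) = 267)
Function('T')(c) = Add(267, c)
Function('I')(j) = Add(-213, Pow(j, 2), Mul(-113, j))
Add(Function('T')(-216), Function('I')(179)) = Add(Add(267, -216), Add(-213, Pow(179, 2), Mul(-113, 179))) = Add(51, Add(-213, 32041, -20227)) = Add(51, 11601) = 11652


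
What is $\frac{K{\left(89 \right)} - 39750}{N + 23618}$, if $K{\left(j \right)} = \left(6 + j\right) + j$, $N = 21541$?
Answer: $- \frac{39566}{45159} \approx -0.87615$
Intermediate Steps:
$K{\left(j \right)} = 6 + 2 j$
$\frac{K{\left(89 \right)} - 39750}{N + 23618} = \frac{\left(6 + 2 \cdot 89\right) - 39750}{21541 + 23618} = \frac{\left(6 + 178\right) - 39750}{45159} = \left(184 - 39750\right) \frac{1}{45159} = \left(-39566\right) \frac{1}{45159} = - \frac{39566}{45159}$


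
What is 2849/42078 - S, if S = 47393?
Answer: -1994199805/42078 ≈ -47393.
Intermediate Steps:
2849/42078 - S = 2849/42078 - 1*47393 = 2849*(1/42078) - 47393 = 2849/42078 - 47393 = -1994199805/42078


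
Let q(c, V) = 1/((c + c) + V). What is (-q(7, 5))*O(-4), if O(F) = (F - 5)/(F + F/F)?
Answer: -3/19 ≈ -0.15789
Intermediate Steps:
O(F) = (-5 + F)/(1 + F) (O(F) = (-5 + F)/(F + 1) = (-5 + F)/(1 + F))
q(c, V) = 1/(V + 2*c) (q(c, V) = 1/(2*c + V) = 1/(V + 2*c))
(-q(7, 5))*O(-4) = (-1/(5 + 2*7))*((-5 - 4)/(1 - 4)) = (-1/(5 + 14))*(-9/(-3)) = (-1/19)*(-1/3*(-9)) = -1*1/19*3 = -1/19*3 = -3/19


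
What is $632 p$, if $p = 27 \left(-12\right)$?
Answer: $-204768$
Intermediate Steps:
$p = -324$
$632 p = 632 \left(-324\right) = -204768$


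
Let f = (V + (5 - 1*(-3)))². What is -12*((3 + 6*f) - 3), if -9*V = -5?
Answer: -47432/9 ≈ -5270.2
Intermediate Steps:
V = 5/9 (V = -⅑*(-5) = 5/9 ≈ 0.55556)
f = 5929/81 (f = (5/9 + (5 - 1*(-3)))² = (5/9 + (5 + 3))² = (5/9 + 8)² = (77/9)² = 5929/81 ≈ 73.198)
-12*((3 + 6*f) - 3) = -12*((3 + 6*(5929/81)) - 3) = -12*((3 + 11858/27) - 3) = -12*(11939/27 - 3) = -12*11858/27 = -47432/9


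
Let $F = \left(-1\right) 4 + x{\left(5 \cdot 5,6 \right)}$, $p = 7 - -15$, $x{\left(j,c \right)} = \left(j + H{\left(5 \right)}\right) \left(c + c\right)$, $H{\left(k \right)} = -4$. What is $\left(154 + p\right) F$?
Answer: $43648$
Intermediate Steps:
$x{\left(j,c \right)} = 2 c \left(-4 + j\right)$ ($x{\left(j,c \right)} = \left(j - 4\right) \left(c + c\right) = \left(-4 + j\right) 2 c = 2 c \left(-4 + j\right)$)
$p = 22$ ($p = 7 + 15 = 22$)
$F = 248$ ($F = \left(-1\right) 4 + 2 \cdot 6 \left(-4 + 5 \cdot 5\right) = -4 + 2 \cdot 6 \left(-4 + 25\right) = -4 + 2 \cdot 6 \cdot 21 = -4 + 252 = 248$)
$\left(154 + p\right) F = \left(154 + 22\right) 248 = 176 \cdot 248 = 43648$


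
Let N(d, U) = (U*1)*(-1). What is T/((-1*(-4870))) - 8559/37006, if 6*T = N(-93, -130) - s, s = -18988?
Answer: 57173341/135164415 ≈ 0.42299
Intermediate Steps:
N(d, U) = -U (N(d, U) = U*(-1) = -U)
T = 9559/3 (T = (-1*(-130) - 1*(-18988))/6 = (130 + 18988)/6 = (⅙)*19118 = 9559/3 ≈ 3186.3)
T/((-1*(-4870))) - 8559/37006 = 9559/(3*((-1*(-4870)))) - 8559/37006 = (9559/3)/4870 - 8559*1/37006 = (9559/3)*(1/4870) - 8559/37006 = 9559/14610 - 8559/37006 = 57173341/135164415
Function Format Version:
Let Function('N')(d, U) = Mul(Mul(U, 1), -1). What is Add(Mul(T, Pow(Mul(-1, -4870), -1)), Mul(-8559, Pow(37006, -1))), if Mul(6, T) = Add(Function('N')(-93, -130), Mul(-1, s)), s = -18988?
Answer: Rational(57173341, 135164415) ≈ 0.42299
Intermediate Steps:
Function('N')(d, U) = Mul(-1, U) (Function('N')(d, U) = Mul(U, -1) = Mul(-1, U))
T = Rational(9559, 3) (T = Mul(Rational(1, 6), Add(Mul(-1, -130), Mul(-1, -18988))) = Mul(Rational(1, 6), Add(130, 18988)) = Mul(Rational(1, 6), 19118) = Rational(9559, 3) ≈ 3186.3)
Add(Mul(T, Pow(Mul(-1, -4870), -1)), Mul(-8559, Pow(37006, -1))) = Add(Mul(Rational(9559, 3), Pow(Mul(-1, -4870), -1)), Mul(-8559, Pow(37006, -1))) = Add(Mul(Rational(9559, 3), Pow(4870, -1)), Mul(-8559, Rational(1, 37006))) = Add(Mul(Rational(9559, 3), Rational(1, 4870)), Rational(-8559, 37006)) = Add(Rational(9559, 14610), Rational(-8559, 37006)) = Rational(57173341, 135164415)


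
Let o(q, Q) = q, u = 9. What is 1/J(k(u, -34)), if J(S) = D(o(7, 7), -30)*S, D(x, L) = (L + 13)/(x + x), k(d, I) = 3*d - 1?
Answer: -7/221 ≈ -0.031674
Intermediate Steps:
k(d, I) = -1 + 3*d
D(x, L) = (13 + L)/(2*x) (D(x, L) = (13 + L)/((2*x)) = (13 + L)*(1/(2*x)) = (13 + L)/(2*x))
J(S) = -17*S/14 (J(S) = ((1/2)*(13 - 30)/7)*S = ((1/2)*(1/7)*(-17))*S = -17*S/14)
1/J(k(u, -34)) = 1/(-17*(-1 + 3*9)/14) = 1/(-17*(-1 + 27)/14) = 1/(-17/14*26) = 1/(-221/7) = -7/221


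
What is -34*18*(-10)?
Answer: 6120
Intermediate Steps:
-34*18*(-10) = -612*(-10) = 6120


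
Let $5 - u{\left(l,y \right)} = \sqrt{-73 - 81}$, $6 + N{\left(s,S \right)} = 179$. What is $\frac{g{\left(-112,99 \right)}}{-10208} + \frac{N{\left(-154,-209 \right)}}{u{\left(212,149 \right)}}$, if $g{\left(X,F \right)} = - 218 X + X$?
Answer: $\frac{279969}{114202} + \frac{173 i \sqrt{154}}{179} \approx 2.4515 + 11.994 i$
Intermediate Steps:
$N{\left(s,S \right)} = 173$ ($N{\left(s,S \right)} = -6 + 179 = 173$)
$g{\left(X,F \right)} = - 217 X$
$u{\left(l,y \right)} = 5 - i \sqrt{154}$ ($u{\left(l,y \right)} = 5 - \sqrt{-73 - 81} = 5 - \sqrt{-154} = 5 - i \sqrt{154}$)
$\frac{g{\left(-112,99 \right)}}{-10208} + \frac{N{\left(-154,-209 \right)}}{u{\left(212,149 \right)}} = \frac{\left(-217\right) \left(-112\right)}{-10208} + \frac{173}{5 - i \sqrt{154}} = 24304 \left(- \frac{1}{10208}\right) + \frac{173}{5 - i \sqrt{154}} = - \frac{1519}{638} + \frac{173}{5 - i \sqrt{154}}$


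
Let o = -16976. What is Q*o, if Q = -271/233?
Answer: 4600496/233 ≈ 19745.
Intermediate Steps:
Q = -271/233 (Q = -271*1/233 = -271/233 ≈ -1.1631)
Q*o = -271/233*(-16976) = 4600496/233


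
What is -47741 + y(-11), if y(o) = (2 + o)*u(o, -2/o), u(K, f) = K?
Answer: -47642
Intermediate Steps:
y(o) = o*(2 + o) (y(o) = (2 + o)*o = o*(2 + o))
-47741 + y(-11) = -47741 - 11*(2 - 11) = -47741 - 11*(-9) = -47741 + 99 = -47642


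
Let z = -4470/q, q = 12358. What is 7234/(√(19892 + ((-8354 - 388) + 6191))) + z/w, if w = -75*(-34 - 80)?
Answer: -149/3522030 + 7234*√17341/17341 ≈ 54.934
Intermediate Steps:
w = 8550 (w = -75*(-114) = 8550)
z = -2235/6179 (z = -4470/12358 = -4470*1/12358 = -2235/6179 ≈ -0.36171)
7234/(√(19892 + ((-8354 - 388) + 6191))) + z/w = 7234/(√(19892 + ((-8354 - 388) + 6191))) - 2235/6179/8550 = 7234/(√(19892 + (-8742 + 6191))) - 2235/6179*1/8550 = 7234/(√(19892 - 2551)) - 149/3522030 = 7234/(√17341) - 149/3522030 = 7234*(√17341/17341) - 149/3522030 = 7234*√17341/17341 - 149/3522030 = -149/3522030 + 7234*√17341/17341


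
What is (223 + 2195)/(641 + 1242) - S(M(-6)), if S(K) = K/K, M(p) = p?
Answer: 535/1883 ≈ 0.28412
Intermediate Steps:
S(K) = 1
(223 + 2195)/(641 + 1242) - S(M(-6)) = (223 + 2195)/(641 + 1242) - 1*1 = 2418/1883 - 1 = 535/1883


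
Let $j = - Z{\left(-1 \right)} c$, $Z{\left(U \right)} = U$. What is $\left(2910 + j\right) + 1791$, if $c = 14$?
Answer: $4715$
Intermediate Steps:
$j = 14$ ($j = \left(-1\right) \left(-1\right) 14 = 1 \cdot 14 = 14$)
$\left(2910 + j\right) + 1791 = \left(2910 + 14\right) + 1791 = 2924 + 1791 = 4715$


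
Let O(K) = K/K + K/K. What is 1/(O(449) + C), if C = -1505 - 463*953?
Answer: -1/442742 ≈ -2.2587e-6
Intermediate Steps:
O(K) = 2 (O(K) = 1 + 1 = 2)
C = -442744 (C = -1505 - 441239 = -442744)
1/(O(449) + C) = 1/(2 - 442744) = 1/(-442742) = -1/442742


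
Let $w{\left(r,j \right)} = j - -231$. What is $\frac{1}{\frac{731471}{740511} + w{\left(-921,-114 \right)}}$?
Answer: $\frac{740511}{87371258} \approx 0.0084755$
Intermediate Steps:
$w{\left(r,j \right)} = 231 + j$ ($w{\left(r,j \right)} = j + 231 = 231 + j$)
$\frac{1}{\frac{731471}{740511} + w{\left(-921,-114 \right)}} = \frac{1}{\frac{731471}{740511} + \left(231 - 114\right)} = \frac{1}{731471 \cdot \frac{1}{740511} + 117} = \frac{1}{\frac{731471}{740511} + 117} = \frac{1}{\frac{87371258}{740511}} = \frac{740511}{87371258}$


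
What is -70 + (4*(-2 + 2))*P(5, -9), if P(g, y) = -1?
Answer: -70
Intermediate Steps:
-70 + (4*(-2 + 2))*P(5, -9) = -70 + (4*(-2 + 2))*(-1) = -70 + (4*0)*(-1) = -70 + 0*(-1) = -70 + 0 = -70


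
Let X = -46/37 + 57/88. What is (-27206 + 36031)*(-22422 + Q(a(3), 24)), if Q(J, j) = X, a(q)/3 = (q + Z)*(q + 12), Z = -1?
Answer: -644295344075/3256 ≈ -1.9788e+8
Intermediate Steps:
a(q) = 3*(-1 + q)*(12 + q) (a(q) = 3*((q - 1)*(q + 12)) = 3*((-1 + q)*(12 + q)) = 3*(-1 + q)*(12 + q))
X = -1939/3256 (X = -46*1/37 + 57*(1/88) = -46/37 + 57/88 = -1939/3256 ≈ -0.59552)
Q(J, j) = -1939/3256
(-27206 + 36031)*(-22422 + Q(a(3), 24)) = (-27206 + 36031)*(-22422 - 1939/3256) = 8825*(-73007971/3256) = -644295344075/3256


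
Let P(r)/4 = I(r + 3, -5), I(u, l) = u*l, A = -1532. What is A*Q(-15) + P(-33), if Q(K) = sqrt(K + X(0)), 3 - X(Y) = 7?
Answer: 600 - 1532*I*sqrt(19) ≈ 600.0 - 6677.8*I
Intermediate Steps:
X(Y) = -4 (X(Y) = 3 - 1*7 = 3 - 7 = -4)
I(u, l) = l*u
P(r) = -60 - 20*r (P(r) = 4*(-5*(r + 3)) = 4*(-5*(3 + r)) = 4*(-15 - 5*r) = -60 - 20*r)
Q(K) = sqrt(-4 + K) (Q(K) = sqrt(K - 4) = sqrt(-4 + K))
A*Q(-15) + P(-33) = -1532*sqrt(-4 - 15) + (-60 - 20*(-33)) = -1532*I*sqrt(19) + (-60 + 660) = -1532*I*sqrt(19) + 600 = 600 - 1532*I*sqrt(19)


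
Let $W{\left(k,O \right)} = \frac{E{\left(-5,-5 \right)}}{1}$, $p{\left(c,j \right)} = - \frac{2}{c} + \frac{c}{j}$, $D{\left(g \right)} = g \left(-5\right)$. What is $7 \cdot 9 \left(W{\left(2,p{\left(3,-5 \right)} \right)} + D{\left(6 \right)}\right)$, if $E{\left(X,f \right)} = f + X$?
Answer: $-2520$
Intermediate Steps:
$E{\left(X,f \right)} = X + f$
$D{\left(g \right)} = - 5 g$
$W{\left(k,O \right)} = -10$ ($W{\left(k,O \right)} = \frac{-5 - 5}{1} = \left(-10\right) 1 = -10$)
$7 \cdot 9 \left(W{\left(2,p{\left(3,-5 \right)} \right)} + D{\left(6 \right)}\right) = 7 \cdot 9 \left(-10 - 30\right) = 63 \left(-10 - 30\right) = 63 \left(-40\right) = -2520$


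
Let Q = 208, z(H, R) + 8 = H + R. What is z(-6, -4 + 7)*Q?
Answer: -2288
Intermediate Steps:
z(H, R) = -8 + H + R (z(H, R) = -8 + (H + R) = -8 + H + R)
z(-6, -4 + 7)*Q = (-8 - 6 + (-4 + 7))*208 = (-8 - 6 + 3)*208 = -11*208 = -2288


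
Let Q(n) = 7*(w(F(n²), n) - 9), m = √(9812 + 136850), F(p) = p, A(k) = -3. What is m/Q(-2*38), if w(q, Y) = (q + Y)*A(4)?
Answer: -√146662/119763 ≈ -0.0031977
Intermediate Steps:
m = √146662 ≈ 382.96
w(q, Y) = -3*Y - 3*q (w(q, Y) = (q + Y)*(-3) = (Y + q)*(-3) = -3*Y - 3*q)
Q(n) = -63 - 21*n - 21*n² (Q(n) = 7*((-3*n - 3*n²) - 9) = 7*(-9 - 3*n - 3*n²) = -63 - 21*n - 21*n²)
m/Q(-2*38) = √146662/(-63 - (-42)*38 - 21*(-2*38)²) = √146662/(-63 - 21*(-76) - 21*(-76)²) = √146662/(-63 + 1596 - 21*5776) = √146662/(-63 + 1596 - 121296) = √146662/(-119763) = √146662*(-1/119763) = -√146662/119763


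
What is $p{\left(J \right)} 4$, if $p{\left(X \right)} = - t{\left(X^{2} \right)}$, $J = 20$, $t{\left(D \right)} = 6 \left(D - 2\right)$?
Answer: $-9552$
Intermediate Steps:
$t{\left(D \right)} = -12 + 6 D$ ($t{\left(D \right)} = 6 \left(-2 + D\right) = -12 + 6 D$)
$p{\left(X \right)} = 12 - 6 X^{2}$ ($p{\left(X \right)} = - (-12 + 6 X^{2}) = 12 - 6 X^{2}$)
$p{\left(J \right)} 4 = \left(12 - 6 \cdot 20^{2}\right) 4 = \left(12 - 2400\right) 4 = \left(-2388\right) 4 = -9552$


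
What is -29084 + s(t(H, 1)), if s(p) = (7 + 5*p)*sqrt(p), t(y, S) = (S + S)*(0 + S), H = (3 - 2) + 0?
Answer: -29084 + 17*sqrt(2) ≈ -29060.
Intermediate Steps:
H = 1 (H = 1 + 0 = 1)
t(y, S) = 2*S**2 (t(y, S) = (2*S)*S = 2*S**2)
s(p) = sqrt(p)*(7 + 5*p)
-29084 + s(t(H, 1)) = -29084 + sqrt(2*1**2)*(7 + 5*(2*1**2)) = -29084 + sqrt(2*1)*(7 + 5*(2*1)) = -29084 + sqrt(2)*(7 + 5*2) = -29084 + sqrt(2)*(7 + 10) = -29084 + sqrt(2)*17 = -29084 + 17*sqrt(2)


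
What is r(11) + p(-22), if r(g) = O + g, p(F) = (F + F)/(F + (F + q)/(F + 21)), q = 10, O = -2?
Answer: 67/5 ≈ 13.400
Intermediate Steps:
p(F) = 2*F/(F + (10 + F)/(21 + F)) (p(F) = (F + F)/(F + (F + 10)/(F + 21)) = (2*F)/(F + (10 + F)/(21 + F)) = 2*F/(F + (10 + F)/(21 + F)))
r(g) = -2 + g
r(11) + p(-22) = (-2 + 11) + 2*(-22)*(21 - 22)/(10 + (-22)**2 + 22*(-22)) = 9 + 2*(-22)*(-1)/(10 + 484 - 484) = 9 + 2*(-22)*(-1)/10 = 9 + 2*(-22)*(1/10)*(-1) = 9 + 22/5 = 67/5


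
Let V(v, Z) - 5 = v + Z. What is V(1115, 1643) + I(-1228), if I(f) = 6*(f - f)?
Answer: 2763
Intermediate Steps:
I(f) = 0 (I(f) = 6*0 = 0)
V(v, Z) = 5 + Z + v (V(v, Z) = 5 + (v + Z) = 5 + (Z + v) = 5 + Z + v)
V(1115, 1643) + I(-1228) = (5 + 1643 + 1115) + 0 = 2763 + 0 = 2763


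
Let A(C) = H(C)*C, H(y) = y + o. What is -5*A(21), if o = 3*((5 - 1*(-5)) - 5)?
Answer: -3780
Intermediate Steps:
o = 15 (o = 3*((5 + 5) - 5) = 3*(10 - 5) = 3*5 = 15)
H(y) = 15 + y (H(y) = y + 15 = 15 + y)
A(C) = C*(15 + C) (A(C) = (15 + C)*C = C*(15 + C))
-5*A(21) = -105*(15 + 21) = -105*36 = -5*756 = -3780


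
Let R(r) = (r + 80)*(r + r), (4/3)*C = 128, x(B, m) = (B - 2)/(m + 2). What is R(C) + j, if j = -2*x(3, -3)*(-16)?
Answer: 33760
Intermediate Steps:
x(B, m) = (-2 + B)/(2 + m)
C = 96 (C = (3/4)*128 = 96)
j = -32 (j = -2*(-2 + 3)/(2 - 3)*(-16) = -2/(-1)*(-16) = -(-2)*(-16) = -2*(-1)*(-16) = 2*(-16) = -32)
R(r) = 2*r*(80 + r) (R(r) = (80 + r)*(2*r) = 2*r*(80 + r))
R(C) + j = 2*96*(80 + 96) - 32 = 2*96*176 - 32 = 33792 - 32 = 33760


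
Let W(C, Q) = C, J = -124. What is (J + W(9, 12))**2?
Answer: 13225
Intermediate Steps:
(J + W(9, 12))**2 = (-124 + 9)**2 = (-115)**2 = 13225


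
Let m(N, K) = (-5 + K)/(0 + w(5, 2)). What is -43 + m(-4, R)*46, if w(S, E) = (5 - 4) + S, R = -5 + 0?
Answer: -359/3 ≈ -119.67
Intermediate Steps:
R = -5
w(S, E) = 1 + S
m(N, K) = -5/6 + K/6 (m(N, K) = (-5 + K)/(0 + (1 + 5)) = (-5 + K)/(0 + 6) = (-5 + K)/6 = (-5 + K)*(1/6) = -5/6 + K/6)
-43 + m(-4, R)*46 = -43 + (-5/6 + (1/6)*(-5))*46 = -43 + (-5/6 - 5/6)*46 = -43 - 5/3*46 = -43 - 230/3 = -359/3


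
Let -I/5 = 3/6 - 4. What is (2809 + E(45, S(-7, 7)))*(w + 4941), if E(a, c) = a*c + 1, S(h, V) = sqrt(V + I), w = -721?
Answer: 11858200 + 664650*sqrt(2) ≈ 1.2798e+7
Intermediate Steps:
I = 35/2 (I = -5*(3/6 - 4) = -5*(3*(1/6) - 4) = -5*(1/2 - 4) = -5*(-7/2) = 35/2 ≈ 17.500)
S(h, V) = sqrt(35/2 + V) (S(h, V) = sqrt(V + 35/2) = sqrt(35/2 + V))
E(a, c) = 1 + a*c
(2809 + E(45, S(-7, 7)))*(w + 4941) = (2809 + (1 + 45*(sqrt(70 + 4*7)/2)))*(-721 + 4941) = (2809 + (1 + 45*(sqrt(70 + 28)/2)))*4220 = (2809 + (1 + 45*(sqrt(98)/2)))*4220 = (2809 + (1 + 45*((7*sqrt(2))/2)))*4220 = (2809 + (1 + 45*(7*sqrt(2)/2)))*4220 = (2809 + (1 + 315*sqrt(2)/2))*4220 = (2810 + 315*sqrt(2)/2)*4220 = 11858200 + 664650*sqrt(2)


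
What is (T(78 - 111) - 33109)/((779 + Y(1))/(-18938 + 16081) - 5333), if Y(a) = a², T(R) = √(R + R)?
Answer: 94592413/15237161 - 2857*I*√66/15237161 ≈ 6.208 - 0.0015233*I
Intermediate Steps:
T(R) = √2*√R (T(R) = √(2*R) = √2*√R)
(T(78 - 111) - 33109)/((779 + Y(1))/(-18938 + 16081) - 5333) = (√2*√(78 - 111) - 33109)/((779 + 1²)/(-18938 + 16081) - 5333) = (√2*√(-33) - 33109)/((779 + 1)/(-2857) - 5333) = (√2*(I*√33) - 33109)/(780*(-1/2857) - 5333) = (I*√66 - 33109)/(-780/2857 - 5333) = (-33109 + I*√66)/(-15237161/2857) = (-33109 + I*√66)*(-2857/15237161) = 94592413/15237161 - 2857*I*√66/15237161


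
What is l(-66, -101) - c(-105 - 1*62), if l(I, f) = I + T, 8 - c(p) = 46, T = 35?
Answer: 7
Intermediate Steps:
c(p) = -38 (c(p) = 8 - 1*46 = 8 - 46 = -38)
l(I, f) = 35 + I (l(I, f) = I + 35 = 35 + I)
l(-66, -101) - c(-105 - 1*62) = (35 - 66) - 1*(-38) = -31 + 38 = 7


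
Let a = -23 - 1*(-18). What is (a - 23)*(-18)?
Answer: 504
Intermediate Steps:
a = -5 (a = -23 + 18 = -5)
(a - 23)*(-18) = (-5 - 23)*(-18) = -28*(-18) = 504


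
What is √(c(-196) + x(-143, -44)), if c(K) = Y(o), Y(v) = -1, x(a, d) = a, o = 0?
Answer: 12*I ≈ 12.0*I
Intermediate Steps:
c(K) = -1
√(c(-196) + x(-143, -44)) = √(-1 - 143) = √(-144) = 12*I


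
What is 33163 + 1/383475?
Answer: 12717181426/383475 ≈ 33163.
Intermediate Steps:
33163 + 1/383475 = 12717181426/383475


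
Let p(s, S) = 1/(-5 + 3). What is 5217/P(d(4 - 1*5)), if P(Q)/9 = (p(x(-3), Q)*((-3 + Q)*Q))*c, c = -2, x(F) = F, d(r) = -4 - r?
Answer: 1739/54 ≈ 32.204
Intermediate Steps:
p(s, S) = -½ (p(s, S) = 1/(-2) = -½)
P(Q) = 9*Q*(-3 + Q) (P(Q) = 9*(-(-3 + Q)*Q/2*(-2)) = 9*(-Q*(-3 + Q)/2*(-2)) = 9*(Q*(-3 + Q)) = 9*Q*(-3 + Q))
5217/P(d(4 - 1*5)) = 5217/((9*(-4 - (4 - 1*5))*(-3 + (-4 - (4 - 1*5))))) = 5217/((9*(-4 - (4 - 5))*(-3 + (-4 - (4 - 5))))) = 5217/((9*(-4 - 1*(-1))*(-3 + (-4 - 1*(-1))))) = 5217/((9*(-4 + 1)*(-3 + (-4 + 1)))) = 5217/((9*(-3)*(-3 - 3))) = 5217/((9*(-3)*(-6))) = 5217/162 = 5217*(1/162) = 1739/54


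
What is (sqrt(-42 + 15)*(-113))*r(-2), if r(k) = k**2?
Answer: -1356*I*sqrt(3) ≈ -2348.7*I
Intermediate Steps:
(sqrt(-42 + 15)*(-113))*r(-2) = (sqrt(-42 + 15)*(-113))*(-2)**2 = (sqrt(-27)*(-113))*4 = ((3*I*sqrt(3))*(-113))*4 = -339*I*sqrt(3)*4 = -1356*I*sqrt(3)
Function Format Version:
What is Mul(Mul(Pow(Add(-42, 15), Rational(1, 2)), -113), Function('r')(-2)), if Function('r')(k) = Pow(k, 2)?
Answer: Mul(-1356, I, Pow(3, Rational(1, 2))) ≈ Mul(-2348.7, I)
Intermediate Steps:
Mul(Mul(Pow(Add(-42, 15), Rational(1, 2)), -113), Function('r')(-2)) = Mul(Mul(Pow(Add(-42, 15), Rational(1, 2)), -113), Pow(-2, 2)) = Mul(Mul(Pow(-27, Rational(1, 2)), -113), 4) = Mul(Mul(Mul(3, I, Pow(3, Rational(1, 2))), -113), 4) = Mul(Mul(-339, I, Pow(3, Rational(1, 2))), 4) = Mul(-1356, I, Pow(3, Rational(1, 2)))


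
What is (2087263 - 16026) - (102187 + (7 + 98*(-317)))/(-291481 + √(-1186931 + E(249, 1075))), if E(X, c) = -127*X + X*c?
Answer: 21997089507118181/10620265530 + 8891*I*√950879/10620265530 ≈ 2.0712e+6 + 0.00081635*I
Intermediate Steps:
(2087263 - 16026) - (102187 + (7 + 98*(-317)))/(-291481 + √(-1186931 + E(249, 1075))) = (2087263 - 16026) - (102187 + (7 + 98*(-317)))/(-291481 + √(-1186931 + 249*(-127 + 1075))) = 2071237 - (102187 + (7 - 31066))/(-291481 + √(-1186931 + 249*948)) = 2071237 - (102187 - 31059)/(-291481 + √(-1186931 + 236052)) = 2071237 - 71128/(-291481 + √(-950879)) = 2071237 - 71128/(-291481 + I*√950879)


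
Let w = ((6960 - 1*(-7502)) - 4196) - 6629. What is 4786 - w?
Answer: 1149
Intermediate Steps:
w = 3637 (w = ((6960 + 7502) - 4196) - 6629 = (14462 - 4196) - 6629 = 10266 - 6629 = 3637)
4786 - w = 4786 - 1*3637 = 4786 - 3637 = 1149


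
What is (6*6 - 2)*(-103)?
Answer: -3502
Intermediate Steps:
(6*6 - 2)*(-103) = (36 - 2)*(-103) = 34*(-103) = -3502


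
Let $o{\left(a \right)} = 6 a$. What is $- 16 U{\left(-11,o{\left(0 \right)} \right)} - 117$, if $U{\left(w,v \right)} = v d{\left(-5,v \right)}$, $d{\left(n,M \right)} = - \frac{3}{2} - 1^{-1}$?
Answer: $-117$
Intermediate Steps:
$d{\left(n,M \right)} = - \frac{5}{2}$ ($d{\left(n,M \right)} = \left(-3\right) \frac{1}{2} - 1 = - \frac{3}{2} - 1 = - \frac{5}{2}$)
$U{\left(w,v \right)} = - \frac{5 v}{2}$ ($U{\left(w,v \right)} = v \left(- \frac{5}{2}\right) = - \frac{5 v}{2}$)
$- 16 U{\left(-11,o{\left(0 \right)} \right)} - 117 = - 16 \left(- \frac{5 \cdot 6 \cdot 0}{2}\right) - 117 = - 16 \left(\left(- \frac{5}{2}\right) 0\right) - 117 = \left(-16\right) 0 - 117 = 0 - 117 = -117$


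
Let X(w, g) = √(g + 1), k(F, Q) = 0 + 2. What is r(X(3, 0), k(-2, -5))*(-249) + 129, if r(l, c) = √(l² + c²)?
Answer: 129 - 249*√5 ≈ -427.78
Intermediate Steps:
k(F, Q) = 2
X(w, g) = √(1 + g)
r(l, c) = √(c² + l²)
r(X(3, 0), k(-2, -5))*(-249) + 129 = √(2² + (√(1 + 0))²)*(-249) + 129 = √(4 + (√1)²)*(-249) + 129 = √(4 + 1²)*(-249) + 129 = √(4 + 1)*(-249) + 129 = √5*(-249) + 129 = -249*√5 + 129 = 129 - 249*√5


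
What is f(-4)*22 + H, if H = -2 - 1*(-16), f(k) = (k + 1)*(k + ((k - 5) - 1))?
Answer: 938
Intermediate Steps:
f(k) = (1 + k)*(-6 + 2*k) (f(k) = (1 + k)*(k + ((-5 + k) - 1)) = (1 + k)*(k + (-6 + k)) = (1 + k)*(-6 + 2*k))
H = 14 (H = -2 + 16 = 14)
f(-4)*22 + H = (-6 - 4*(-4) + 2*(-4)²)*22 + 14 = (-6 + 16 + 2*16)*22 + 14 = (-6 + 16 + 32)*22 + 14 = 42*22 + 14 = 924 + 14 = 938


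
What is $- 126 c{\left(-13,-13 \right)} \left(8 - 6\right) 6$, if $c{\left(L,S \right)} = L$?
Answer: $19656$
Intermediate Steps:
$- 126 c{\left(-13,-13 \right)} \left(8 - 6\right) 6 = \left(-126\right) \left(-13\right) \left(8 - 6\right) 6 = 1638 \cdot 2 \cdot 6 = 1638 \cdot 12 = 19656$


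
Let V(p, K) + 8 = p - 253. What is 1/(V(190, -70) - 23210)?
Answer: -1/23281 ≈ -4.2953e-5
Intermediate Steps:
V(p, K) = -261 + p (V(p, K) = -8 + (p - 253) = -8 + (-253 + p) = -261 + p)
1/(V(190, -70) - 23210) = 1/((-261 + 190) - 23210) = 1/(-71 - 23210) = 1/(-23281) = -1/23281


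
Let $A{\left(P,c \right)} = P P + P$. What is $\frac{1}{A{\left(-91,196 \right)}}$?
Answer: $\frac{1}{8190} \approx 0.0001221$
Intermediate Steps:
$A{\left(P,c \right)} = P + P^{2}$ ($A{\left(P,c \right)} = P^{2} + P = P + P^{2}$)
$\frac{1}{A{\left(-91,196 \right)}} = \frac{1}{\left(-91\right) \left(1 - 91\right)} = \frac{1}{\left(-91\right) \left(-90\right)} = \frac{1}{8190}$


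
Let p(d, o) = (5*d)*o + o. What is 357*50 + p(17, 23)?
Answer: 19828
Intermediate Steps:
p(d, o) = o + 5*d*o (p(d, o) = 5*d*o + o = o + 5*d*o)
357*50 + p(17, 23) = 357*50 + 23*(1 + 5*17) = 17850 + 23*(1 + 85) = 17850 + 23*86 = 17850 + 1978 = 19828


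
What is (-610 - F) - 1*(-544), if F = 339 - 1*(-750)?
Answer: -1155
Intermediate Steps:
F = 1089 (F = 339 + 750 = 1089)
(-610 - F) - 1*(-544) = (-610 - 1*1089) - 1*(-544) = (-610 - 1089) + 544 = -1699 + 544 = -1155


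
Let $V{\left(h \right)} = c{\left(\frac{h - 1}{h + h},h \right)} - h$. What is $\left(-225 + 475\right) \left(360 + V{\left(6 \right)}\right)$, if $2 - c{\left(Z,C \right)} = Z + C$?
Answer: $\frac{524375}{6} \approx 87396.0$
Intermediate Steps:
$c{\left(Z,C \right)} = 2 - C - Z$ ($c{\left(Z,C \right)} = 2 - \left(Z + C\right) = 2 - \left(C + Z\right) = 2 - C - Z$)
$V{\left(h \right)} = 2 - 2 h - \frac{-1 + h}{2 h}$ ($V{\left(h \right)} = \left(2 - h - \frac{h - 1}{h + h}\right) - h = \left(2 - h - \frac{-1 + h}{2 h}\right) - h = 2 - 2 h - \frac{-1 + h}{2 h}$)
$\left(-225 + 475\right) \left(360 + V{\left(6 \right)}\right) = \left(-225 + 475\right) \left(360 + \left(\frac{3}{2} + \frac{1}{2 \cdot 6} - 12\right)\right) = 250 \left(360 + \left(\frac{3}{2} + \frac{1}{2} \cdot \frac{1}{6} - 12\right)\right) = 250 \left(360 + \left(\frac{3}{2} + \frac{1}{12} - 12\right)\right) = 250 \left(360 - \frac{125}{12}\right) = 250 \cdot \frac{4195}{12} = \frac{524375}{6}$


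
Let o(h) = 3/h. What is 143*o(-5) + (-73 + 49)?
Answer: -549/5 ≈ -109.80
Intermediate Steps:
143*o(-5) + (-73 + 49) = 143*(3/(-5)) + (-73 + 49) = 143*(3*(-⅕)) - 24 = 143*(-⅗) - 24 = -429/5 - 24 = -549/5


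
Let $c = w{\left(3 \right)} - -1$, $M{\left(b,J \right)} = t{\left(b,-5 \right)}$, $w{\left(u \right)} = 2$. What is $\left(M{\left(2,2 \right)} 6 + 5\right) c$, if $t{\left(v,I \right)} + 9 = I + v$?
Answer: $-201$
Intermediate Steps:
$t{\left(v,I \right)} = -9 + I + v$ ($t{\left(v,I \right)} = -9 + \left(I + v\right) = -9 + I + v$)
$M{\left(b,J \right)} = -14 + b$ ($M{\left(b,J \right)} = -9 - 5 + b = -14 + b$)
$c = 3$ ($c = 2 - -1 = 2 + 1 = 3$)
$\left(M{\left(2,2 \right)} 6 + 5\right) c = \left(\left(-14 + 2\right) 6 + 5\right) 3 = \left(\left(-12\right) 6 + 5\right) 3 = \left(-72 + 5\right) 3 = \left(-67\right) 3 = -201$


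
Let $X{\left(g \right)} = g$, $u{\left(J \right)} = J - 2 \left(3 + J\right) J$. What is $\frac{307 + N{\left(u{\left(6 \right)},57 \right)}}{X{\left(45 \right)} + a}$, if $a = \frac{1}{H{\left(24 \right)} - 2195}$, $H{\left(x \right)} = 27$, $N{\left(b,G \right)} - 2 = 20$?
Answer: $\frac{101896}{13937} \approx 7.3112$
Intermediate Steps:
$u{\left(J \right)} = J - 2 J \left(3 + J\right)$
$N{\left(b,G \right)} = 22$ ($N{\left(b,G \right)} = 2 + 20 = 22$)
$a = - \frac{1}{2168}$ ($a = \frac{1}{27 - 2195} = \frac{1}{-2168} = - \frac{1}{2168} \approx -0.00046125$)
$\frac{307 + N{\left(u{\left(6 \right)},57 \right)}}{X{\left(45 \right)} + a} = \frac{307 + 22}{45 - \frac{1}{2168}} = \frac{329}{\frac{97559}{2168}} = 329 \cdot \frac{2168}{97559} = \frac{101896}{13937}$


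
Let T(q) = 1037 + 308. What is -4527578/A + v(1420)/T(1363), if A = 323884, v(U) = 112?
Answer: -275150791/19801090 ≈ -13.896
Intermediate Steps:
T(q) = 1345
-4527578/A + v(1420)/T(1363) = -4527578/323884 + 112/1345 = -4527578*1/323884 + 112*(1/1345) = -205799/14722 + 112/1345 = -275150791/19801090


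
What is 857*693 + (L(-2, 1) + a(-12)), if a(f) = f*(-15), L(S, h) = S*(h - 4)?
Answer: 594087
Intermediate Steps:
L(S, h) = S*(-4 + h)
a(f) = -15*f
857*693 + (L(-2, 1) + a(-12)) = 857*693 + (-2*(-4 + 1) - 15*(-12)) = 593901 + (-2*(-3) + 180) = 593901 + (6 + 180) = 593901 + 186 = 594087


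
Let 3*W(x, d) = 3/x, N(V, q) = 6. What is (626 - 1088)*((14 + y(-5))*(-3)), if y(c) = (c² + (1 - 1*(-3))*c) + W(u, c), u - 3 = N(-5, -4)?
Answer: 26488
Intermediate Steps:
u = 9 (u = 3 + 6 = 9)
W(x, d) = 1/x (W(x, d) = (3/x)/3 = 1/x)
y(c) = ⅑ + c² + 4*c (y(c) = (c² + (1 - 1*(-3))*c) + 1/9 = (c² + (1 + 3)*c) + ⅑ = (c² + 4*c) + ⅑ = ⅑ + c² + 4*c)
(626 - 1088)*((14 + y(-5))*(-3)) = (626 - 1088)*((14 + (⅑ + (-5)² + 4*(-5)))*(-3)) = -462*(14 + (⅑ + 25 - 20))*(-3) = -462*(14 + 46/9)*(-3) = -26488*(-3)/3 = -462*(-172/3) = 26488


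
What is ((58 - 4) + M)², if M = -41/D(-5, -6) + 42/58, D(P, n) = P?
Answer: 83247376/21025 ≈ 3959.4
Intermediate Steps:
M = 1294/145 (M = -41/(-5) + 42/58 = -41*(-⅕) + 42*(1/58) = 41/5 + 21/29 = 1294/145 ≈ 8.9241)
((58 - 4) + M)² = ((58 - 4) + 1294/145)² = (54 + 1294/145)² = (9124/145)² = 83247376/21025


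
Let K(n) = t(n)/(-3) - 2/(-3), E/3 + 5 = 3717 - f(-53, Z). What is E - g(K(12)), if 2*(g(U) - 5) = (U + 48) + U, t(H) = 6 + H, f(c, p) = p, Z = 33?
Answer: 33040/3 ≈ 11013.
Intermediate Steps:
E = 11037 (E = -15 + 3*(3717 - 1*33) = -15 + 3*(3717 - 33) = -15 + 3*3684 = -15 + 11052 = 11037)
K(n) = -4/3 - n/3 (K(n) = (6 + n)/(-3) - 2/(-3) = (6 + n)*(-⅓) - 2*(-⅓) = (-2 - n/3) + ⅔ = -4/3 - n/3)
g(U) = 29 + U (g(U) = 5 + ((U + 48) + U)/2 = 5 + ((48 + U) + U)/2 = 5 + (48 + 2*U)/2 = 5 + (24 + U) = 29 + U)
E - g(K(12)) = 11037 - (29 + (-4/3 - ⅓*12)) = 11037 - (29 + (-4/3 - 4)) = 11037 - (29 - 16/3) = 11037 - 1*71/3 = 11037 - 71/3 = 33040/3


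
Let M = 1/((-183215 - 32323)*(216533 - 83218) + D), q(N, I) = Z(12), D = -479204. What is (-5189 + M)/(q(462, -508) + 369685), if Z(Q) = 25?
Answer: -149105539700387/10623590110354540 ≈ -0.014035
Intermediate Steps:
q(N, I) = 25
M = -1/28734927674 (M = 1/((-183215 - 32323)*(216533 - 83218) - 479204) = 1/(-215538*133315 - 479204) = 1/(-28734448470 - 479204) = 1/(-28734927674) = -1/28734927674 ≈ -3.4801e-11)
(-5189 + M)/(q(462, -508) + 369685) = (-5189 - 1/28734927674)/(25 + 369685) = -149105539700387/28734927674/369710 = -149105539700387/28734927674*1/369710 = -149105539700387/10623590110354540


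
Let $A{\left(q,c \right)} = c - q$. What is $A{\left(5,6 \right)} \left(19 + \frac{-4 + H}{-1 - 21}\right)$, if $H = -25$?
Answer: $\frac{447}{22} \approx 20.318$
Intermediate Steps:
$A{\left(5,6 \right)} \left(19 + \frac{-4 + H}{-1 - 21}\right) = \left(6 - 5\right) \left(19 + \frac{-4 - 25}{-1 - 21}\right) = \left(6 - 5\right) \left(19 - \frac{29}{-22}\right) = 1 \left(19 - - \frac{29}{22}\right) = 1 \left(19 + \frac{29}{22}\right) = 1 \cdot \frac{447}{22} = \frac{447}{22}$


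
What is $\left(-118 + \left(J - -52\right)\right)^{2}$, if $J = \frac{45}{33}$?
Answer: $\frac{505521}{121} \approx 4177.9$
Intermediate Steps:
$J = \frac{15}{11}$ ($J = 45 \cdot \frac{1}{33} = \frac{15}{11} \approx 1.3636$)
$\left(-118 + \left(J - -52\right)\right)^{2} = \left(-118 + \left(\frac{15}{11} - -52\right)\right)^{2} = \left(-118 + \left(\frac{15}{11} + 52\right)\right)^{2} = \left(-118 + \frac{587}{11}\right)^{2} = \left(- \frac{711}{11}\right)^{2} = \frac{505521}{121}$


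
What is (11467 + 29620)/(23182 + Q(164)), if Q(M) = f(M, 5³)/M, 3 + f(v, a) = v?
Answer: 6738268/3802009 ≈ 1.7723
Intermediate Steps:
f(v, a) = -3 + v
Q(M) = (-3 + M)/M
(11467 + 29620)/(23182 + Q(164)) = (11467 + 29620)/(23182 + (-3 + 164)/164) = 41087/(23182 + (1/164)*161) = 41087/(23182 + 161/164) = 41087/(3802009/164) = 41087*(164/3802009) = 6738268/3802009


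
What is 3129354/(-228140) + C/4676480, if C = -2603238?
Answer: -380706602781/26672303680 ≈ -14.273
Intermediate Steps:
3129354/(-228140) + C/4676480 = 3129354/(-228140) - 2603238/4676480 = 3129354*(-1/228140) - 2603238*1/4676480 = -1564677/114070 - 1301619/2338240 = -380706602781/26672303680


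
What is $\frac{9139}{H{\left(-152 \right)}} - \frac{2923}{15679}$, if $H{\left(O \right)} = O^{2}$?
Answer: $\frac{3987231}{19065664} \approx 0.20913$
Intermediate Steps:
$\frac{9139}{H{\left(-152 \right)}} - \frac{2923}{15679} = \frac{9139}{\left(-152\right)^{2}} - \frac{2923}{15679} = \frac{9139}{23104} - \frac{2923}{15679} = 9139 \cdot \frac{1}{23104} - \frac{2923}{15679} = \frac{481}{1216} - \frac{2923}{15679} = \frac{3987231}{19065664}$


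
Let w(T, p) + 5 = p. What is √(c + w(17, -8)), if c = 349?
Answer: 4*√21 ≈ 18.330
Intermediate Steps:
w(T, p) = -5 + p
√(c + w(17, -8)) = √(349 + (-5 - 8)) = √(349 - 13) = √336 = 4*√21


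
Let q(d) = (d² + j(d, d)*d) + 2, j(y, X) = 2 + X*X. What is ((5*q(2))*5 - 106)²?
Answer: 118336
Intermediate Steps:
j(y, X) = 2 + X²
q(d) = 2 + d² + d*(2 + d²) (q(d) = (d² + (2 + d²)*d) + 2 = (d² + d*(2 + d²)) + 2 = 2 + d² + d*(2 + d²))
((5*q(2))*5 - 106)² = ((5*(2 + 2² + 2*(2 + 2²)))*5 - 106)² = ((5*(2 + 4 + 2*(2 + 4)))*5 - 106)² = ((5*(2 + 4 + 2*6))*5 - 106)² = ((5*(2 + 4 + 12))*5 - 106)² = ((5*18)*5 - 106)² = (90*5 - 106)² = (450 - 106)² = 344² = 118336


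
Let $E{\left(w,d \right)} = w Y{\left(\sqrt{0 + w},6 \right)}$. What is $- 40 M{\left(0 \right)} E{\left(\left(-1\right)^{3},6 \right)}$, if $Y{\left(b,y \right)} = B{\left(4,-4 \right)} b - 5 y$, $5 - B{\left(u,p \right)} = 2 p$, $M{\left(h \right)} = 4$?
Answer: $-4800 + 2080 i \approx -4800.0 + 2080.0 i$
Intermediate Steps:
$B{\left(u,p \right)} = 5 - 2 p$
$Y{\left(b,y \right)} = - 5 y + 13 b$ ($Y{\left(b,y \right)} = \left(5 - -8\right) b - 5 y = \left(5 + 8\right) b - 5 y = 13 b - 5 y = - 5 y + 13 b$)
$E{\left(w,d \right)} = w \left(-30 + 13 \sqrt{w}\right)$ ($E{\left(w,d \right)} = w \left(\left(-5\right) 6 + 13 \sqrt{0 + w}\right) = w \left(-30 + 13 \sqrt{w}\right)$)
$- 40 M{\left(0 \right)} E{\left(\left(-1\right)^{3},6 \right)} = \left(-40\right) 4 \left(-1\right)^{3} \left(-30 + 13 \sqrt{\left(-1\right)^{3}}\right) = - 160 \left(- (-30 + 13 \sqrt{-1})\right) = - 160 \left(- (-30 + 13 i)\right) = - 160 \left(30 - 13 i\right) = -4800 + 2080 i$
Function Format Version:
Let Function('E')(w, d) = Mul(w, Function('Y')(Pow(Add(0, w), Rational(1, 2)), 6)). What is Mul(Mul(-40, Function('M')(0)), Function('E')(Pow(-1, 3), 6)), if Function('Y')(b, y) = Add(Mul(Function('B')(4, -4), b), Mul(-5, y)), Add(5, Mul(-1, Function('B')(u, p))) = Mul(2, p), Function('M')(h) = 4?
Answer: Add(-4800, Mul(2080, I)) ≈ Add(-4800.0, Mul(2080.0, I))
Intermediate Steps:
Function('B')(u, p) = Add(5, Mul(-2, p)) (Function('B')(u, p) = Add(5, Mul(-1, Mul(2, p))) = Add(5, Mul(-2, p)))
Function('Y')(b, y) = Add(Mul(-5, y), Mul(13, b)) (Function('Y')(b, y) = Add(Mul(Add(5, Mul(-2, -4)), b), Mul(-5, y)) = Add(Mul(Add(5, 8), b), Mul(-5, y)) = Add(Mul(13, b), Mul(-5, y)) = Add(Mul(-5, y), Mul(13, b)))
Function('E')(w, d) = Mul(w, Add(-30, Mul(13, Pow(w, Rational(1, 2))))) (Function('E')(w, d) = Mul(w, Add(Mul(-5, 6), Mul(13, Pow(Add(0, w), Rational(1, 2))))) = Mul(w, Add(-30, Mul(13, Pow(w, Rational(1, 2))))))
Mul(Mul(-40, Function('M')(0)), Function('E')(Pow(-1, 3), 6)) = Mul(Mul(-40, 4), Mul(Pow(-1, 3), Add(-30, Mul(13, Pow(Pow(-1, 3), Rational(1, 2)))))) = Mul(-160, Mul(-1, Add(-30, Mul(13, Pow(-1, Rational(1, 2)))))) = Mul(-160, Mul(-1, Add(-30, Mul(13, I)))) = Mul(-160, Add(30, Mul(-13, I))) = Add(-4800, Mul(2080, I))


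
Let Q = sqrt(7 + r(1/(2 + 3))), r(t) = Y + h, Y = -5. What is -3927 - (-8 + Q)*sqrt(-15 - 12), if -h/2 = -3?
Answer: -3927 + 6*I*sqrt(3)*(4 - sqrt(2)) ≈ -3927.0 + 26.872*I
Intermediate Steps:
h = 6 (h = -2*(-3) = 6)
r(t) = 1 (r(t) = -5 + 6 = 1)
Q = 2*sqrt(2) (Q = sqrt(7 + 1) = sqrt(8) = 2*sqrt(2) ≈ 2.8284)
-3927 - (-8 + Q)*sqrt(-15 - 12) = -3927 - (-8 + 2*sqrt(2))*sqrt(-15 - 12) = -3927 - (-8 + 2*sqrt(2))*sqrt(-27) = -3927 - (-8 + 2*sqrt(2))*3*I*sqrt(3) = -3927 - 3*I*sqrt(3)*(-8 + 2*sqrt(2))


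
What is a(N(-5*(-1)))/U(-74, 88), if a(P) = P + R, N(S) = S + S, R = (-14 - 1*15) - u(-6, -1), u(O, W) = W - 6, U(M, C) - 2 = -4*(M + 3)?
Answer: -6/143 ≈ -0.041958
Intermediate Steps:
U(M, C) = -10 - 4*M (U(M, C) = 2 - 4*(M + 3) = 2 - 4*(3 + M) = 2 + (-12 - 4*M) = -10 - 4*M)
u(O, W) = -6 + W
R = -22 (R = (-14 - 1*15) - (-6 - 1) = (-14 - 15) - 1*(-7) = -29 + 7 = -22)
N(S) = 2*S
a(P) = -22 + P (a(P) = P - 22 = -22 + P)
a(N(-5*(-1)))/U(-74, 88) = (-22 + 2*(-5*(-1)))/(-10 - 4*(-74)) = (-22 + 2*5)/(-10 + 296) = (-22 + 10)/286 = -12*1/286 = -6/143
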